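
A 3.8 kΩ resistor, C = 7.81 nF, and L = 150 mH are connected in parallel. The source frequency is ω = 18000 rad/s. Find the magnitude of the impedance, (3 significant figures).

2860 Ω

X_L = ωL = 2700 Ω
X_C = 1/(ωC) = 7110 Ω
Parallel: admittances add. Y = 1/R + 1/(jωL) + jωC
Y = (0.000263 − j0.000230) S
|Y| = 0.000349 S → |Z| = 1/|Y| = 2860 Ω, ∠Z = −∠Y = 41.1°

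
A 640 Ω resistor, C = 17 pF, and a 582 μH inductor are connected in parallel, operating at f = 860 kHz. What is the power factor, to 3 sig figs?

ω = 2πf = 5.404e+06 rad/s
X_L = ωL = 3140 Ω
X_C = 1/(ωC) = 10900 Ω
Parallel: admittances add. Y = 1/R + 1/(jωL) + jωC
Y = (0.00156 − j0.000226) S
|Y| = 0.00158 S → |Z| = 1/|Y| = 633 Ω, ∠Z = −∠Y = 8.23°
cos φ = cos(8.23°) = 0.990

0.990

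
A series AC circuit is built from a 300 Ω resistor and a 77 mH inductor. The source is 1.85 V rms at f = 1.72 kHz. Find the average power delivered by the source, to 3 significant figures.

1.31 mW

ω = 2πf = 10810 rad/s
X_L = ωL = 832 Ω
Z = 300 + j832 Ω
|Z| = √(300² + 832²) = 885 Ω
∠Z = arctan(832/300) = 70.2°
I = V/|Z| = 2.09 mA
P = VI cos φ = 1.85 × 0.00209 × cos(70.2°) = 1.31 mW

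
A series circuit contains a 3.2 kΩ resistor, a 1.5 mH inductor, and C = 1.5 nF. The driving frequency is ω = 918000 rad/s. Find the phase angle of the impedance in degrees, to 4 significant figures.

11.50°

X_L = ωL = 1377 Ω
X_C = 1/(ωC) = 726.2 Ω
Net reactance X = X_L − X_C = 650.8 Ω
Z = 3200 + j650.8 Ω
|Z| = √(3200² + 650.8²) = 3266 Ω
∠Z = arctan(650.8/3200) = 11.50°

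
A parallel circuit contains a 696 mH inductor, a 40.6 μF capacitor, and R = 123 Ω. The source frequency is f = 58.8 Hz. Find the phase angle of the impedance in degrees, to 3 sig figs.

-53.8°

ω = 2πf = 369.5 rad/s
X_L = ωL = 257 Ω
X_C = 1/(ωC) = 66.7 Ω
Parallel: admittances add. Y = 1/R + 1/(jωL) + jωC
Y = (0.00813 + j0.0111) S
|Y| = 0.0138 S → |Z| = 1/|Y| = 72.6 Ω, ∠Z = −∠Y = -53.8°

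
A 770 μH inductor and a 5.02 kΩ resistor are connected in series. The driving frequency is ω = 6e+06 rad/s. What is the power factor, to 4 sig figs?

0.7358

X_L = ωL = 4620 Ω
Z = 5020 + j4620 Ω
|Z| = √(5020² + 4620²) = 6822 Ω
∠Z = arctan(4620/5020) = 42.62°
cos φ = cos(42.62°) = 0.7358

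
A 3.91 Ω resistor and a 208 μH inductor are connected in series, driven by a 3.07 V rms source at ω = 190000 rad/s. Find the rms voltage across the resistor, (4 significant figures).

0.3023 V

X_L = ωL = 39.52 Ω
Z = 3.910 + j39.52 Ω
|Z| = √(3.910² + 39.52²) = 39.71 Ω
I = V/|Z| = 77.30 mA
V_R = I·|Z_R| = 0.07730 × 3.910 = 0.3023 V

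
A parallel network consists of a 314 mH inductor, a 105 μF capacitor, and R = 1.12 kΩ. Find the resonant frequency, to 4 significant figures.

ω₀ = 1/√(LC) = 1/√(0.314 × 0.000105) = 174.2 rad/s
f₀ = ω₀/(2π) = 27.72 Hz

27.72 Hz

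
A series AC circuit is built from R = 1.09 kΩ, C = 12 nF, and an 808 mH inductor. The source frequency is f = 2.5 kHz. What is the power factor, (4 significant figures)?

0.1460

ω = 2πf = 15710 rad/s
X_L = ωL = 12690 Ω
X_C = 1/(ωC) = 5305 Ω
Net reactance X = X_L − X_C = 7387 Ω
Z = 1090 + j7387 Ω
|Z| = √(1090² + 7387²) = 7467 Ω
∠Z = arctan(7387/1090) = 81.61°
cos φ = cos(81.61°) = 0.1460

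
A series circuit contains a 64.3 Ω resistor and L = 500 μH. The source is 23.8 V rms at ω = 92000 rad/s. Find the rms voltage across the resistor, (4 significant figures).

19.36 V

X_L = ωL = 46.00 Ω
Z = 64.30 + j46.00 Ω
|Z| = √(64.30² + 46.00²) = 79.06 Ω
I = V/|Z| = 301.0 mA
V_R = I·|Z_R| = 0.3010 × 64.30 = 19.36 V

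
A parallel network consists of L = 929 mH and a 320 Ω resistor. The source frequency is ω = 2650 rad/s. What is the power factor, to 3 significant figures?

0.992

X_L = ωL = 2460 Ω
Parallel: admittances add. Y = 1/R + 1/(jωL)
Y = (0.00313 − j0.000406) S
|Y| = 0.00315 S → |Z| = 1/|Y| = 317 Ω, ∠Z = −∠Y = 7.41°
cos φ = cos(7.41°) = 0.992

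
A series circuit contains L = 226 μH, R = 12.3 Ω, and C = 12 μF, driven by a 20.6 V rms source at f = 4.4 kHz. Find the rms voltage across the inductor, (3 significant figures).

ω = 2πf = 27650 rad/s
X_L = ωL = 6.25 Ω
X_C = 1/(ωC) = 3.01 Ω
Net reactance X = X_L − X_C = 3.23 Ω
Z = 12.3 + j3.23 Ω
|Z| = √(12.3² + 3.23²) = 12.7 Ω
I = V/|Z| = 1.62 A
V_L = I·|Z_L| = 1.62 × 6.25 = 10.1 V

10.1 V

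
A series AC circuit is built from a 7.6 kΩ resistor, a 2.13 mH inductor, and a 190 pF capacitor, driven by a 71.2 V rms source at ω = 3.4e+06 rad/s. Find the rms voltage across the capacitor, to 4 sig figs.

11.61 V

X_L = ωL = 7242 Ω
X_C = 1/(ωC) = 1548 Ω
Net reactance X = X_L − X_C = 5694 Ω
Z = 7600 + j5694 Ω
|Z| = √(7600² + 5694²) = 9496 Ω
I = V/|Z| = 7.498 mA
V_C = I·|Z_C| = 0.007498 × 1548 = 11.61 V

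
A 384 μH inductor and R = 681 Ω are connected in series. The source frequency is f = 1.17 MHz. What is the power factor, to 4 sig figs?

ω = 2πf = 7.351e+06 rad/s
X_L = ωL = 2823 Ω
Z = 681.0 + j2823 Ω
|Z| = √(681.0² + 2823²) = 2904 Ω
∠Z = arctan(2823/681.0) = 76.44°
cos φ = cos(76.44°) = 0.2345

0.2345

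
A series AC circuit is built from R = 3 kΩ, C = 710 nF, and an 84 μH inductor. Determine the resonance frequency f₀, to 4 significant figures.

ω₀ = 1/√(LC) = 1/√(8.4e-05 × 7.1e-07) = 129500 rad/s
f₀ = ω₀/(2π) = 20.61 kHz

20.61 kHz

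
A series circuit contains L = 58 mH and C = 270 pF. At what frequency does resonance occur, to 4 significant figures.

40.22 kHz

ω₀ = 1/√(LC) = 1/√(0.058 × 2.7e-10) = 252700 rad/s
f₀ = ω₀/(2π) = 40.22 kHz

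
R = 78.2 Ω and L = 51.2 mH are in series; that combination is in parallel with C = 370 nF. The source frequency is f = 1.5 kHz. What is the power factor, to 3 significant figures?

0.218

ω = 2πf = 9425 rad/s
X_L = ωL = 483 Ω
X_C = 1/(ωC) = 287 Ω
Branch 1 (R+jX_L): Z₁ = 78.2 + j483 Ω, |Z₁| = 489 Ω
Branch 2 (−jX_C): Z₂ = −j287 Ω
Parallel: Z = Z₁Z₂/(Z₁+Z₂), |Z| = 665 Ω, ∠Z = -77.4°
cos φ = cos(-77.4°) = 0.218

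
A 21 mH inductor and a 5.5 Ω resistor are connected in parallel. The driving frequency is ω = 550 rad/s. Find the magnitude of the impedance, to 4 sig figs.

4.966 Ω

X_L = ωL = 11.55 Ω
Parallel: admittances add. Y = 1/R + 1/(jωL)
Y = (0.1818 − j0.08658) S
|Y| = 0.2014 S → |Z| = 1/|Y| = 4.966 Ω, ∠Z = −∠Y = 25.46°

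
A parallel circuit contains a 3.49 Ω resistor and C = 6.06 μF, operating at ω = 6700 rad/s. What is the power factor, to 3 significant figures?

X_C = 1/(ωC) = 24.6 Ω
Parallel: admittances add. Y = 1/R + jωC
Y = (0.287 + j0.0406) S
|Y| = 0.289 S → |Z| = 1/|Y| = 3.46 Ω, ∠Z = −∠Y = -8.07°
cos φ = cos(-8.07°) = 0.990

0.990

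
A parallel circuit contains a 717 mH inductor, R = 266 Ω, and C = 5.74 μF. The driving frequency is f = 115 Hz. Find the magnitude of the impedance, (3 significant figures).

229 Ω

ω = 2πf = 722.6 rad/s
X_L = ωL = 518 Ω
X_C = 1/(ωC) = 241 Ω
Parallel: admittances add. Y = 1/R + 1/(jωL) + jωC
Y = (0.00376 + j0.00222) S
|Y| = 0.00436 S → |Z| = 1/|Y| = 229 Ω, ∠Z = −∠Y = -30.5°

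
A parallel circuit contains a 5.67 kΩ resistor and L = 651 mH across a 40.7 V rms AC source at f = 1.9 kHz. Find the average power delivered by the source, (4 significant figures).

292.1 mW

ω = 2πf = 11940 rad/s
X_L = ωL = 7772 Ω
Parallel: admittances add. Y = 1/R + 1/(jωL)
Y = (0.0001764 − j0.0001287) S
|Y| = 0.0002183 S → |Z| = 1/|Y| = 4581 Ω, ∠Z = −∠Y = 36.11°
I = V/|Z| = 8.885 mA
P = VI cos φ = 40.7 × 0.008885 × cos(36.11°) = 292.1 mW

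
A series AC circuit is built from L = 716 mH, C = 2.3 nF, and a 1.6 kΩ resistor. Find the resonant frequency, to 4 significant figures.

ω₀ = 1/√(LC) = 1/√(0.716 × 2.3e-09) = 24640 rad/s
f₀ = ω₀/(2π) = 3.922 kHz

3.922 kHz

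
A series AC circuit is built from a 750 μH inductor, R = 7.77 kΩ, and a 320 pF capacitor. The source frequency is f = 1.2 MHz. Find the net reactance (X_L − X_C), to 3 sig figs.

5240 Ω

ω = 2πf = 7.54e+06 rad/s
X_L = ωL = 5650 Ω
X_C = 1/(ωC) = 414 Ω
X = 5650 − 414 = 5240 Ω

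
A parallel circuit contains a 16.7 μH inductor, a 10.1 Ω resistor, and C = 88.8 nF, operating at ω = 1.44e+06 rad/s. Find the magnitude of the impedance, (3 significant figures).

X_L = ωL = 24.0 Ω
X_C = 1/(ωC) = 7.82 Ω
Parallel: admittances add. Y = 1/R + 1/(jωL) + jωC
Y = (0.0990 + j0.0863) S
|Y| = 0.131 S → |Z| = 1/|Y| = 7.61 Ω, ∠Z = −∠Y = -41.1°

7.61 Ω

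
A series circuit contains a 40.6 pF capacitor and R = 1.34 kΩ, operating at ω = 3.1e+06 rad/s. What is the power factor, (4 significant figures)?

0.1663

X_C = 1/(ωC) = 7945 Ω
Z = 1340 − j7945 Ω
|Z| = √(1340² + 7945²) = 8058 Ω
∠Z = arctan(-7945/1340) = -80.43°
cos φ = cos(-80.43°) = 0.1663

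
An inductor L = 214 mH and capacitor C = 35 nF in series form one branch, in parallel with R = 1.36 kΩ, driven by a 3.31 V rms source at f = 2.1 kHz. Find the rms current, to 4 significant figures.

ω = 2πf = 13190 rad/s
X_L = ωL = 2824 Ω
X_C = 1/(ωC) = 2165 Ω
Branch 1: Z₁ = R = 1360 Ω
Branch 2 (series LC): Z₂ = j(X_L − X_C) = j658.3 Ω
Parallel: Z = Z₁Z₂/(Z₁+Z₂), |Z| = 592.5 Ω, ∠Z = 64.17°
I = V/|Z| = 3.31/592.5 = 5.586 mA

5.586 mA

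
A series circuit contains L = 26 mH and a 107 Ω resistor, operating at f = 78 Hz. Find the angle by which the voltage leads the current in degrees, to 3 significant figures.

6.79°

ω = 2πf = 490.1 rad/s
X_L = ωL = 12.7 Ω
Z = 107 + j12.7 Ω
|Z| = √(107² + 12.7²) = 108 Ω
∠Z = arctan(12.7/107) = 6.79°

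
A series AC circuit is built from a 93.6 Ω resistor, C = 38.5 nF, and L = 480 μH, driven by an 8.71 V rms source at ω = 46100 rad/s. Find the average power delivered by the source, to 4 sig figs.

X_L = ωL = 22.13 Ω
X_C = 1/(ωC) = 563.4 Ω
Net reactance X = X_L − X_C = -541.3 Ω
Z = 93.60 − j541.3 Ω
|Z| = √(93.60² + 541.3²) = 549.3 Ω
∠Z = arctan(-541.3/93.60) = -80.19°
I = V/|Z| = 15.86 mA
P = VI cos φ = 8.71 × 0.01586 × cos(-80.19°) = 23.53 mW

23.53 mW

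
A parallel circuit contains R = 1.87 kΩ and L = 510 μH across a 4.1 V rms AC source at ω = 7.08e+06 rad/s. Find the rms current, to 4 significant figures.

X_L = ωL = 3611 Ω
Parallel: admittances add. Y = 1/R + 1/(jωL)
Y = (0.0005348 − j0.0002769) S
|Y| = 0.0006022 S → |Z| = 1/|Y| = 1661 Ω, ∠Z = −∠Y = 27.38°
I = V/|Z| = 4.1/1661 = 2.469 mA

2.469 mA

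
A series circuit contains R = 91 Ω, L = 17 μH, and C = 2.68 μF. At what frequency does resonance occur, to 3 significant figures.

ω₀ = 1/√(LC) = 1/√(1.7e-05 × 2.68e-06) = 148200 rad/s
f₀ = ω₀/(2π) = 23.6 kHz

23.6 kHz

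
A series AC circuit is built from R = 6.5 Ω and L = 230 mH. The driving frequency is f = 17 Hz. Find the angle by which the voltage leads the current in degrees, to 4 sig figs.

ω = 2πf = 106.8 rad/s
X_L = ωL = 24.57 Ω
Z = 6.500 + j24.57 Ω
|Z| = √(6.500² + 24.57²) = 25.41 Ω
∠Z = arctan(24.57/6.500) = 75.18°

75.18°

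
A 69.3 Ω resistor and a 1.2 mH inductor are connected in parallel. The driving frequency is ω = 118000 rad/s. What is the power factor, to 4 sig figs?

0.8982

X_L = ωL = 141.6 Ω
Parallel: admittances add. Y = 1/R + 1/(jωL)
Y = (0.01443 − j0.007062) S
|Y| = 0.01607 S → |Z| = 1/|Y| = 62.25 Ω, ∠Z = −∠Y = 26.08°
cos φ = cos(26.08°) = 0.8982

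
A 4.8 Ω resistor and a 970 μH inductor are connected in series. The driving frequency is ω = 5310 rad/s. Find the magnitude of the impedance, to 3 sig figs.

7.04 Ω

X_L = ωL = 5.15 Ω
Z = 4.80 + j5.15 Ω
|Z| = √(4.80² + 5.15²) = 7.04 Ω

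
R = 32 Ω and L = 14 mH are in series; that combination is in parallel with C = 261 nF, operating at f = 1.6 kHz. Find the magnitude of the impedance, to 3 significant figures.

227 Ω

ω = 2πf = 10050 rad/s
X_L = ωL = 141 Ω
X_C = 1/(ωC) = 381 Ω
Branch 1 (R+jX_L): Z₁ = 32.0 + j141 Ω, |Z₁| = 144 Ω
Branch 2 (−jX_C): Z₂ = −j381 Ω
Parallel: Z = Z₁Z₂/(Z₁+Z₂), |Z| = 227 Ω, ∠Z = 69.6°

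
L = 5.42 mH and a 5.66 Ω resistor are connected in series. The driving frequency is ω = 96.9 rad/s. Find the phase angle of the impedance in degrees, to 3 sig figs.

5.30°

X_L = ωL = 0.525 Ω
Z = 5.66 + j0.525 Ω
|Z| = √(5.66² + 0.525²) = 5.68 Ω
∠Z = arctan(0.525/5.66) = 5.30°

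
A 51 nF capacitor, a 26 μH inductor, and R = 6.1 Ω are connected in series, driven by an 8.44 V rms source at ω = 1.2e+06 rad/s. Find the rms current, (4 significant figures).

525.4 mA

X_L = ωL = 31.20 Ω
X_C = 1/(ωC) = 16.34 Ω
Net reactance X = X_L − X_C = 14.86 Ω
Z = 6.100 + j14.86 Ω
|Z| = √(6.100² + 14.86²) = 16.06 Ω
I = V/|Z| = 8.44/16.06 = 525.4 mA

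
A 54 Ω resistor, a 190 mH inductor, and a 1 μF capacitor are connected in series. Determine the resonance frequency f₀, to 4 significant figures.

ω₀ = 1/√(LC) = 1/√(0.19 × 1e-06) = 2294 rad/s
f₀ = ω₀/(2π) = 365.1 Hz

365.1 Hz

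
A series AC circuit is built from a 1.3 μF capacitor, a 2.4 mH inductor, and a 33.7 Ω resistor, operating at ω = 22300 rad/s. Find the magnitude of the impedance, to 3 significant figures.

38.7 Ω

X_L = ωL = 53.5 Ω
X_C = 1/(ωC) = 34.5 Ω
Net reactance X = X_L − X_C = 19.0 Ω
Z = 33.7 + j19.0 Ω
|Z| = √(33.7² + 19.0²) = 38.7 Ω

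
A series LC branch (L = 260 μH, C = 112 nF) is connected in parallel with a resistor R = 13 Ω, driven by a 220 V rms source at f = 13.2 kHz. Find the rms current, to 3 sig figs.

17.1 A

ω = 2πf = 82940 rad/s
X_L = ωL = 21.6 Ω
X_C = 1/(ωC) = 108 Ω
Branch 1: Z₁ = R = 13.0 Ω
Branch 2 (series LC): Z₂ = j(X_L − X_C) = −j86.1 Ω
Parallel: Z = Z₁Z₂/(Z₁+Z₂), |Z| = 12.9 Ω, ∠Z = -8.59°
I = V/|Z| = 220/12.9 = 17.1 A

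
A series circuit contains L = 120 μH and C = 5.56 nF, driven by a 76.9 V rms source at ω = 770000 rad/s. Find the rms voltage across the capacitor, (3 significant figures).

X_L = ωL = 92.4 Ω
X_C = 1/(ωC) = 234 Ω
Net reactance X = X_L − X_C = -141 Ω
Z = − j141 Ω
|Z| = √(0² + 141²) = 141 Ω
I = V/|Z| = 545 mA
V_C = I·|Z_C| = 0.545 × 234 = 127 V

127 V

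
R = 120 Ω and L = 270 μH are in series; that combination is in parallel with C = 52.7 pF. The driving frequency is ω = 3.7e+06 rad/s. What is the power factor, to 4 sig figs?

0.1481

X_L = ωL = 999.0 Ω
X_C = 1/(ωC) = 5128 Ω
Branch 1 (R+jX_L): Z₁ = 120.0 + j999.0 Ω, |Z₁| = 1006 Ω
Branch 2 (−jX_C): Z₂ = −j5128 Ω
Parallel: Z = Z₁Z₂/(Z₁+Z₂), |Z| = 1249 Ω, ∠Z = 81.49°
cos φ = cos(81.49°) = 0.1481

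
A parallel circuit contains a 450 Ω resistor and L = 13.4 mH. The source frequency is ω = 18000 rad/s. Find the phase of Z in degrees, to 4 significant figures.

61.81°

X_L = ωL = 241.2 Ω
Parallel: admittances add. Y = 1/R + 1/(jωL)
Y = (0.002222 − j0.004146) S
|Y| = 0.004704 S → |Z| = 1/|Y| = 212.6 Ω, ∠Z = −∠Y = 61.81°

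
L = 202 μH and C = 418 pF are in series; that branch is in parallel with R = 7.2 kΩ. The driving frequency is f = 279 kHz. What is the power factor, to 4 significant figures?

0.1390

ω = 2πf = 1.753e+06 rad/s
X_L = ωL = 354.1 Ω
X_C = 1/(ωC) = 1365 Ω
Branch 1: Z₁ = R = 7200 Ω
Branch 2 (series LC): Z₂ = j(X_L − X_C) = −j1011 Ω
Parallel: Z = Z₁Z₂/(Z₁+Z₂), |Z| = 1001 Ω, ∠Z = -82.01°
cos φ = cos(-82.01°) = 0.1390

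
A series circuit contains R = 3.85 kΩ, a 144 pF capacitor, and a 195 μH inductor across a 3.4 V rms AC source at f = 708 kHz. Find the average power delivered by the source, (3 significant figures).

ω = 2πf = 4.448e+06 rad/s
X_L = ωL = 867 Ω
X_C = 1/(ωC) = 1560 Ω
Net reactance X = X_L − X_C = -694 Ω
Z = 3850 − j694 Ω
|Z| = √(3850² + 694²) = 3910 Ω
∠Z = arctan(-694/3850) = -10.2°
I = V/|Z| = 869 μA
P = VI cos φ = 3.4 × 0.000869 × cos(-10.2°) = 2.91 mW

2.91 mW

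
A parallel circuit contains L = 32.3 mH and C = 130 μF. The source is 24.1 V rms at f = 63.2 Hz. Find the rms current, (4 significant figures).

634.9 mA

ω = 2πf = 397.1 rad/s
X_L = ωL = 12.83 Ω
X_C = 1/(ωC) = 19.37 Ω
Parallel: admittances add. Y = 1/(jωL) + jωC
Y = (0 − j0.02634) S
|Y| = 0.02634 S → |Z| = 1/|Y| = 37.96 Ω, ∠Z = −∠Y = 90.00°
I = V/|Z| = 24.1/37.96 = 634.9 mA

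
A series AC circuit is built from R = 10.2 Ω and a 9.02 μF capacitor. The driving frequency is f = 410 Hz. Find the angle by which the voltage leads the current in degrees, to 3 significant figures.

ω = 2πf = 2576 rad/s
X_C = 1/(ωC) = 43.0 Ω
Z = 10.2 − j43.0 Ω
|Z| = √(10.2² + 43.0²) = 44.2 Ω
∠Z = arctan(-43.0/10.2) = -76.7°

-76.7°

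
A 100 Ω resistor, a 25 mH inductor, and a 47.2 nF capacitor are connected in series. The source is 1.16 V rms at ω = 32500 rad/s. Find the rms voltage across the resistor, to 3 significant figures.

0.613 V

X_L = ωL = 812 Ω
X_C = 1/(ωC) = 652 Ω
Net reactance X = X_L − X_C = 161 Ω
Z = 100 + j161 Ω
|Z| = √(100² + 161²) = 189 Ω
I = V/|Z| = 6.13 mA
V_R = I·|Z_R| = 0.00613 × 100 = 0.613 V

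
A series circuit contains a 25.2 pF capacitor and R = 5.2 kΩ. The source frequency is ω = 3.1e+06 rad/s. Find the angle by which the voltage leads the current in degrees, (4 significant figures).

-67.89°

X_C = 1/(ωC) = 12800 Ω
Z = 5200 − j12800 Ω
|Z| = √(5200² + 12800²) = 13820 Ω
∠Z = arctan(-12800/5200) = -67.89°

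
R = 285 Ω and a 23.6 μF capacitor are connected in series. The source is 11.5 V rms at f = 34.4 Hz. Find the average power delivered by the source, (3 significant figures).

315 mW

ω = 2πf = 216.1 rad/s
X_C = 1/(ωC) = 196 Ω
Z = 285 − j196 Ω
|Z| = √(285² + 196²) = 346 Ω
∠Z = arctan(-196/285) = -34.5°
I = V/|Z| = 33.2 mA
P = VI cos φ = 11.5 × 0.0332 × cos(-34.5°) = 315 mW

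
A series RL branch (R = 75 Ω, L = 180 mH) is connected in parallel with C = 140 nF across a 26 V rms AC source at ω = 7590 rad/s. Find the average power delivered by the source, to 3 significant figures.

X_L = ωL = 1370 Ω
X_C = 1/(ωC) = 941 Ω
Branch 1 (R+jX_L): Z₁ = 75.0 + j1370 Ω, |Z₁| = 1370 Ω
Branch 2 (−jX_C): Z₂ = −j941 Ω
Parallel: Z = Z₁Z₂/(Z₁+Z₂), |Z| = 2980 Ω, ∠Z = -83.1°
I = V/|Z| = 8.72 mA
P = VI cos φ = 26 × 0.00872 × cos(-83.1°) = 27.1 mW

27.1 mW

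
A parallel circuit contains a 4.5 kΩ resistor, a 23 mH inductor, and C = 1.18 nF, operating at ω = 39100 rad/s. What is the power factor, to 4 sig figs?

0.2041

X_L = ωL = 899.3 Ω
X_C = 1/(ωC) = 21670 Ω
Parallel: admittances add. Y = 1/R + 1/(jωL) + jωC
Y = (0.0002222 − j0.001066) S
|Y| = 0.001089 S → |Z| = 1/|Y| = 918.5 Ω, ∠Z = −∠Y = 78.22°
cos φ = cos(78.22°) = 0.2041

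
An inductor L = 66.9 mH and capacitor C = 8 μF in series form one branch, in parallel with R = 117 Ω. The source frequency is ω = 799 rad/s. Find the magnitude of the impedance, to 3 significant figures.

X_L = ωL = 53.5 Ω
X_C = 1/(ωC) = 156 Ω
Branch 1: Z₁ = R = 117 Ω
Branch 2 (series LC): Z₂ = j(X_L − X_C) = −j103 Ω
Parallel: Z = Z₁Z₂/(Z₁+Z₂), |Z| = 77.3 Ω, ∠Z = -48.6°

77.3 Ω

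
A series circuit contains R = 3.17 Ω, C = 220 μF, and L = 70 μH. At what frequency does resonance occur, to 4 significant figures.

ω₀ = 1/√(LC) = 1/√(7e-05 × 0.00022) = 8058 rad/s
f₀ = ω₀/(2π) = 1.283 kHz

1.283 kHz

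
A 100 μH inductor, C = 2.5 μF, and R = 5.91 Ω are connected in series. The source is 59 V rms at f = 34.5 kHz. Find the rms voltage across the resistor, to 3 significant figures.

16.9 V

ω = 2πf = 216800 rad/s
X_L = ωL = 21.7 Ω
X_C = 1/(ωC) = 1.85 Ω
Net reactance X = X_L − X_C = 19.8 Ω
Z = 5.91 + j19.8 Ω
|Z| = √(5.91² + 19.8²) = 20.7 Ω
I = V/|Z| = 2.85 A
V_R = I·|Z_R| = 2.85 × 5.91 = 16.9 V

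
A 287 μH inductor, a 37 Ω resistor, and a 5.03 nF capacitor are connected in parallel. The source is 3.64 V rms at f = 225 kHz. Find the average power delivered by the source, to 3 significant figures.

358 mW

ω = 2πf = 1.414e+06 rad/s
X_L = ωL = 406 Ω
X_C = 1/(ωC) = 141 Ω
Parallel: admittances add. Y = 1/R + 1/(jωL) + jωC
Y = (0.0270 + j0.00465) S
|Y| = 0.0274 S → |Z| = 1/|Y| = 36.5 Ω, ∠Z = −∠Y = -9.75°
I = V/|Z| = 99.8 mA
P = VI cos φ = 3.64 × 0.0998 × cos(-9.75°) = 358 mW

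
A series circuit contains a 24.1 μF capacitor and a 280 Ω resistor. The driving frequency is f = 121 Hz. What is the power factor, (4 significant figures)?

0.9815

ω = 2πf = 760.3 rad/s
X_C = 1/(ωC) = 54.58 Ω
Z = 280.0 − j54.58 Ω
|Z| = √(280.0² + 54.58²) = 285.3 Ω
∠Z = arctan(-54.58/280.0) = -11.03°
cos φ = cos(-11.03°) = 0.9815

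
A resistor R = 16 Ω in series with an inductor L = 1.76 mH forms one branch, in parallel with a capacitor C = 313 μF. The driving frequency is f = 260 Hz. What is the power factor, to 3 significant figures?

0.120

ω = 2πf = 1634 rad/s
X_L = ωL = 2.88 Ω
X_C = 1/(ωC) = 1.96 Ω
Branch 1 (R+jX_L): Z₁ = 16.0 + j2.88 Ω, |Z₁| = 16.3 Ω
Branch 2 (−jX_C): Z₂ = −j1.96 Ω
Parallel: Z = Z₁Z₂/(Z₁+Z₂), |Z| = 1.98 Ω, ∠Z = -83.1°
cos φ = cos(-83.1°) = 0.120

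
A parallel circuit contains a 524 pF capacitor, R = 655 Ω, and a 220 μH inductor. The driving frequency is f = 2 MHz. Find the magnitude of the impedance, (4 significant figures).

ω = 2πf = 1.257e+07 rad/s
X_L = ωL = 2765 Ω
X_C = 1/(ωC) = 151.9 Ω
Parallel: admittances add. Y = 1/R + 1/(jωL) + jωC
Y = (0.001527 + j0.006223) S
|Y| = 0.006408 S → |Z| = 1/|Y| = 156.1 Ω, ∠Z = −∠Y = -76.22°

156.1 Ω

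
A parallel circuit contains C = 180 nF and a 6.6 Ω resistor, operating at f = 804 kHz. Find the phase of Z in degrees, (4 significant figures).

ω = 2πf = 5.052e+06 rad/s
X_C = 1/(ωC) = 1.100 Ω
Parallel: admittances add. Y = 1/R + jωC
Y = (0.1515 + j0.9093) S
|Y| = 0.9218 S → |Z| = 1/|Y| = 1.085 Ω, ∠Z = −∠Y = -80.54°

-80.54°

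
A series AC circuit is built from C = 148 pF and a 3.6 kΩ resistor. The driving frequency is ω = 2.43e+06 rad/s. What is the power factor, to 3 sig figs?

X_C = 1/(ωC) = 2780 Ω
Z = 3600 − j2780 Ω
|Z| = √(3600² + 2780²) = 4550 Ω
∠Z = arctan(-2780/3600) = -37.7°
cos φ = cos(-37.7°) = 0.791

0.791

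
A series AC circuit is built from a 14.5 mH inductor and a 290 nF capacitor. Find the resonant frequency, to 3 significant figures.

ω₀ = 1/√(LC) = 1/√(0.0145 × 2.9e-07) = 15420 rad/s
f₀ = ω₀/(2π) = 2.45 kHz

2.45 kHz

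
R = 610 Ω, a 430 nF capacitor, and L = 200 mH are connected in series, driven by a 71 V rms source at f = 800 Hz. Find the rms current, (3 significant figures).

87.0 mA

ω = 2πf = 5027 rad/s
X_L = ωL = 1010 Ω
X_C = 1/(ωC) = 463 Ω
Net reactance X = X_L − X_C = 543 Ω
Z = 610 + j543 Ω
|Z| = √(610² + 543²) = 816 Ω
I = V/|Z| = 71/816 = 87.0 mA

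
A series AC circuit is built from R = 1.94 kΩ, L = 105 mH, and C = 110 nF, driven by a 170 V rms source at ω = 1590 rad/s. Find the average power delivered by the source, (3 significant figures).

X_L = ωL = 167 Ω
X_C = 1/(ωC) = 5720 Ω
Net reactance X = X_L − X_C = -5550 Ω
Z = 1940 − j5550 Ω
|Z| = √(1940² + 5550²) = 5880 Ω
∠Z = arctan(-5550/1940) = -70.7°
I = V/|Z| = 28.9 mA
P = VI cos φ = 170 × 0.0289 × cos(-70.7°) = 1.62 W

1.62 W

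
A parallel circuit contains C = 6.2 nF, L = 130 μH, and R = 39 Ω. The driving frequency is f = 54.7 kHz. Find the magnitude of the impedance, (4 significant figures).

30.61 Ω

ω = 2πf = 343700 rad/s
X_L = ωL = 44.68 Ω
X_C = 1/(ωC) = 469.3 Ω
Parallel: admittances add. Y = 1/R + 1/(jωL) + jωC
Y = (0.02564 − j0.02025) S
|Y| = 0.03267 S → |Z| = 1/|Y| = 30.61 Ω, ∠Z = −∠Y = 38.30°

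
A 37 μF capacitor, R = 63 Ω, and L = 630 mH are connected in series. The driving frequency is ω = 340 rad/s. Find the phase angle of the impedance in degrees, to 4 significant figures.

64.94°

X_L = ωL = 214.2 Ω
X_C = 1/(ωC) = 79.49 Ω
Net reactance X = X_L − X_C = 134.7 Ω
Z = 63.00 + j134.7 Ω
|Z| = √(63.00² + 134.7²) = 148.7 Ω
∠Z = arctan(134.7/63.00) = 64.94°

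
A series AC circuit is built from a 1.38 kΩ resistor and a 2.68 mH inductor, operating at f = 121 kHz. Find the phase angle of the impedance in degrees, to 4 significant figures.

ω = 2πf = 760300 rad/s
X_L = ωL = 2038 Ω
Z = 1380 + j2038 Ω
|Z| = √(1380² + 2038²) = 2461 Ω
∠Z = arctan(2038/1380) = 55.89°

55.89°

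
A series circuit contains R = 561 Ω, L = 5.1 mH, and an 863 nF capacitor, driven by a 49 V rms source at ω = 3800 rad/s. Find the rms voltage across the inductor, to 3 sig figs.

X_L = ωL = 19.4 Ω
X_C = 1/(ωC) = 305 Ω
Net reactance X = X_L − X_C = -286 Ω
Z = 561 − j286 Ω
|Z| = √(561² + 286²) = 629 Ω
I = V/|Z| = 77.8 mA
V_L = I·|Z_L| = 0.0778 × 19.4 = 1.51 V

1.51 V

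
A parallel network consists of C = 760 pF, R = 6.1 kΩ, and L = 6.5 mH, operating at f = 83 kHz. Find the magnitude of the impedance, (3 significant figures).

5190 Ω

ω = 2πf = 521500 rad/s
X_L = ωL = 3390 Ω
X_C = 1/(ωC) = 2520 Ω
Parallel: admittances add. Y = 1/R + 1/(jωL) + jωC
Y = (0.000164 + j0.000101) S
|Y| = 0.000193 S → |Z| = 1/|Y| = 5190 Ω, ∠Z = −∠Y = -31.7°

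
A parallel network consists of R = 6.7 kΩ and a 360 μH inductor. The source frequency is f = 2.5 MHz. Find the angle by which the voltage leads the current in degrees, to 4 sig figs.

49.84°

ω = 2πf = 1.571e+07 rad/s
X_L = ωL = 5655 Ω
Parallel: admittances add. Y = 1/R + 1/(jωL)
Y = (0.0001493 − j0.0001768) S
|Y| = 0.0002314 S → |Z| = 1/|Y| = 4321 Ω, ∠Z = −∠Y = 49.84°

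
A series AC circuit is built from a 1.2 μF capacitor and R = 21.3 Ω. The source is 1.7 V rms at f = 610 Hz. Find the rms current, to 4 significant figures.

ω = 2πf = 3833 rad/s
X_C = 1/(ωC) = 217.4 Ω
Z = 21.30 − j217.4 Ω
|Z| = √(21.30² + 217.4²) = 218.5 Ω
I = V/|Z| = 1.7/218.5 = 7.782 mA

7.782 mA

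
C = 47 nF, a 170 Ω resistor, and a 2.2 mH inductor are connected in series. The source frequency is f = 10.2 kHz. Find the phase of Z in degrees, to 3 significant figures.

-48.3°

ω = 2πf = 64090 rad/s
X_L = ωL = 141 Ω
X_C = 1/(ωC) = 332 Ω
Net reactance X = X_L − X_C = -191 Ω
Z = 170 − j191 Ω
|Z| = √(170² + 191²) = 256 Ω
∠Z = arctan(-191/170) = -48.3°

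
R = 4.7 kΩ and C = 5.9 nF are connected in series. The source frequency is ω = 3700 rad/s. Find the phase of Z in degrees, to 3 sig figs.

-84.1°

X_C = 1/(ωC) = 45800 Ω
Z = 4700 − j45800 Ω
|Z| = √(4700² + 45800²) = 46000 Ω
∠Z = arctan(-45800/4700) = -84.1°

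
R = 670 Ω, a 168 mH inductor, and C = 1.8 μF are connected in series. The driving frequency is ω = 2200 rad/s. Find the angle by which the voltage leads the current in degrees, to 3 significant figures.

X_L = ωL = 370 Ω
X_C = 1/(ωC) = 253 Ω
Net reactance X = X_L − X_C = 117 Ω
Z = 670 + j117 Ω
|Z| = √(670² + 117²) = 680 Ω
∠Z = arctan(117/670) = 9.91°

9.91°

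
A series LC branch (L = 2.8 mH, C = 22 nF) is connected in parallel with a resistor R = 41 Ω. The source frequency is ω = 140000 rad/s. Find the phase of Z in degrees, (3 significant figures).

31.3°

X_L = ωL = 392 Ω
X_C = 1/(ωC) = 325 Ω
Branch 1: Z₁ = R = 41.0 Ω
Branch 2 (series LC): Z₂ = j(X_L − X_C) = j67.3 Ω
Parallel: Z = Z₁Z₂/(Z₁+Z₂), |Z| = 35.0 Ω, ∠Z = 31.3°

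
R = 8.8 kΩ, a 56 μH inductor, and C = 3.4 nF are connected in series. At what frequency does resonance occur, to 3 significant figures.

365 kHz

ω₀ = 1/√(LC) = 1/√(5.6e-05 × 3.4e-09) = 2.292e+06 rad/s
f₀ = ω₀/(2π) = 365 kHz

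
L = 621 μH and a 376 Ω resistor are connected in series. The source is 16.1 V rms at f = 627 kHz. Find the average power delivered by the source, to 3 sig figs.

ω = 2πf = 3.94e+06 rad/s
X_L = ωL = 2450 Ω
Z = 376 + j2450 Ω
|Z| = √(376² + 2450²) = 2480 Ω
∠Z = arctan(2450/376) = 81.3°
I = V/|Z| = 6.50 mA
P = VI cos φ = 16.1 × 0.00650 × cos(81.3°) = 15.9 mW

15.9 mW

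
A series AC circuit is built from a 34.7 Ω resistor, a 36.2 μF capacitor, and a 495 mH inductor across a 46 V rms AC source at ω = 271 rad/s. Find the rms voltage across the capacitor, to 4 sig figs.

X_L = ωL = 134.1 Ω
X_C = 1/(ωC) = 101.9 Ω
Net reactance X = X_L − X_C = 32.21 Ω
Z = 34.70 + j32.21 Ω
|Z| = √(34.70² + 32.21²) = 47.35 Ω
I = V/|Z| = 971.6 mA
V_C = I·|Z_C| = 0.9716 × 101.9 = 99.04 V

99.04 V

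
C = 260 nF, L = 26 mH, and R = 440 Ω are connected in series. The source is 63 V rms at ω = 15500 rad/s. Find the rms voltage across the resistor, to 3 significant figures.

X_L = ωL = 403 Ω
X_C = 1/(ωC) = 248 Ω
Net reactance X = X_L − X_C = 155 Ω
Z = 440 + j155 Ω
|Z| = √(440² + 155²) = 466 Ω
I = V/|Z| = 135 mA
V_R = I·|Z_R| = 0.135 × 440 = 59.4 V

59.4 V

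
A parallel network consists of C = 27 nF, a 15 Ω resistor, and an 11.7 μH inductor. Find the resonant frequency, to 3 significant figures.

ω₀ = 1/√(LC) = 1/√(1.17e-05 × 2.7e-08) = 1.779e+06 rad/s
f₀ = ω₀/(2π) = 283 kHz

283 kHz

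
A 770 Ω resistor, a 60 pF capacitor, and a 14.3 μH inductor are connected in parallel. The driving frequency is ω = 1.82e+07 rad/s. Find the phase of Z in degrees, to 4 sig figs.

X_L = ωL = 260.3 Ω
X_C = 1/(ωC) = 915.8 Ω
Parallel: admittances add. Y = 1/R + 1/(jωL) + jωC
Y = (0.001299 − j0.002750) S
|Y| = 0.003042 S → |Z| = 1/|Y| = 328.8 Ω, ∠Z = −∠Y = 64.72°

64.72°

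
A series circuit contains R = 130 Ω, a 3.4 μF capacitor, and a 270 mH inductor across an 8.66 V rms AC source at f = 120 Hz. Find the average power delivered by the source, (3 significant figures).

189 mW

ω = 2πf = 754.0 rad/s
X_L = ωL = 204 Ω
X_C = 1/(ωC) = 390 Ω
Net reactance X = X_L − X_C = -187 Ω
Z = 130 − j187 Ω
|Z| = √(130² + 187²) = 227 Ω
∠Z = arctan(-187/130) = -55.1°
I = V/|Z| = 38.1 mA
P = VI cos φ = 8.66 × 0.0381 × cos(-55.1°) = 189 mW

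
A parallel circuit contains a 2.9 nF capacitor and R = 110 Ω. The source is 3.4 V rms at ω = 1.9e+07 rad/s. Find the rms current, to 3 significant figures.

X_C = 1/(ωC) = 18.1 Ω
Parallel: admittances add. Y = 1/R + jωC
Y = (0.00909 + j0.0551) S
|Y| = 0.0558 S → |Z| = 1/|Y| = 17.9 Ω, ∠Z = −∠Y = -80.6°
I = V/|Z| = 3.4/17.9 = 190 mA

190 mA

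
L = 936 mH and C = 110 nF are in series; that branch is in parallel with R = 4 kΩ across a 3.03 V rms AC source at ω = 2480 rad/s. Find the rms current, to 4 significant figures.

X_L = ωL = 2321 Ω
X_C = 1/(ωC) = 3666 Ω
Branch 1: Z₁ = R = 4000 Ω
Branch 2 (series LC): Z₂ = j(X_L − X_C) = −j1344 Ω
Parallel: Z = Z₁Z₂/(Z₁+Z₂), |Z| = 1274 Ω, ∠Z = -71.42°
I = V/|Z| = 3.03/1274 = 2.378 mA

2.378 mA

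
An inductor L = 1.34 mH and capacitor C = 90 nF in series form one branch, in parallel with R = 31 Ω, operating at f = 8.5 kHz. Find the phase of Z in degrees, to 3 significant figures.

-12.8°

ω = 2πf = 53410 rad/s
X_L = ωL = 71.6 Ω
X_C = 1/(ωC) = 208 Ω
Branch 1: Z₁ = R = 31.0 Ω
Branch 2 (series LC): Z₂ = j(X_L − X_C) = −j136 Ω
Parallel: Z = Z₁Z₂/(Z₁+Z₂), |Z| = 30.2 Ω, ∠Z = -12.8°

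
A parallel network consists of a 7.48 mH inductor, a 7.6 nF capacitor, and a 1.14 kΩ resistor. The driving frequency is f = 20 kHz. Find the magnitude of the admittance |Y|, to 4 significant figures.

ω = 2πf = 125700 rad/s
X_L = ωL = 940.0 Ω
X_C = 1/(ωC) = 1047 Ω
Parallel: admittances add. Y = 1/R + 1/(jωL) + jωC
Y = (0.0008772 − j0.0001088) S
|Y| = 0.0008839 S → |Z| = 1/|Y| = 1131 Ω, ∠Z = −∠Y = 7.072°

883.9 μS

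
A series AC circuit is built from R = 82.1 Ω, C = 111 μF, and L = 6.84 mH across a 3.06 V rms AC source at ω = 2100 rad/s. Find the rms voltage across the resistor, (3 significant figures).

3.04 V

X_L = ωL = 14.4 Ω
X_C = 1/(ωC) = 4.29 Ω
Net reactance X = X_L − X_C = 10.1 Ω
Z = 82.1 + j10.1 Ω
|Z| = √(82.1² + 10.1²) = 82.7 Ω
I = V/|Z| = 37.0 mA
V_R = I·|Z_R| = 0.0370 × 82.1 = 3.04 V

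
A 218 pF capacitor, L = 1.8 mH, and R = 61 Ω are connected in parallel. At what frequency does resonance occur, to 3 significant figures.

ω₀ = 1/√(LC) = 1/√(0.0018 × 2.18e-10) = 1.596e+06 rad/s
f₀ = ω₀/(2π) = 254 kHz

254 kHz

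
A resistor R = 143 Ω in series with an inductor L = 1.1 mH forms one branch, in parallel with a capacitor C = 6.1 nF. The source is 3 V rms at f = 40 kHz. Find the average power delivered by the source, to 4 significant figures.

ω = 2πf = 251300 rad/s
X_L = ωL = 276.5 Ω
X_C = 1/(ωC) = 652.3 Ω
Branch 1 (R+jX_L): Z₁ = 143.0 + j276.5 Ω, |Z₁| = 311.3 Ω
Branch 2 (−jX_C): Z₂ = −j652.3 Ω
Parallel: Z = Z₁Z₂/(Z₁+Z₂), |Z| = 504.9 Ω, ∠Z = 41.82°
I = V/|Z| = 5.942 mA
P = VI cos φ = 3 × 0.005942 × cos(41.82°) = 13.28 mW

13.28 mW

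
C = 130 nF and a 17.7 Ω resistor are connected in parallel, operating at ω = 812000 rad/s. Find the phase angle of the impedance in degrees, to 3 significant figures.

X_C = 1/(ωC) = 9.47 Ω
Parallel: admittances add. Y = 1/R + jωC
Y = (0.0565 + j0.106) S
|Y| = 0.120 S → |Z| = 1/|Y| = 8.35 Ω, ∠Z = −∠Y = -61.8°

-61.8°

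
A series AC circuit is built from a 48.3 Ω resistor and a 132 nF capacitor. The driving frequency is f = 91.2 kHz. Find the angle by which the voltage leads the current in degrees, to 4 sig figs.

ω = 2πf = 573000 rad/s
X_C = 1/(ωC) = 13.22 Ω
Z = 48.30 − j13.22 Ω
|Z| = √(48.30² + 13.22²) = 50.08 Ω
∠Z = arctan(-13.22/48.30) = -15.31°

-15.31°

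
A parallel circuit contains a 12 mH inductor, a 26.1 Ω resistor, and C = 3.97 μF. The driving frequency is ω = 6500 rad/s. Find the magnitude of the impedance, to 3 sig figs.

24.7 Ω

X_L = ωL = 78.0 Ω
X_C = 1/(ωC) = 38.8 Ω
Parallel: admittances add. Y = 1/R + 1/(jωL) + jωC
Y = (0.0383 + j0.0130) S
|Y| = 0.0405 S → |Z| = 1/|Y| = 24.7 Ω, ∠Z = −∠Y = -18.7°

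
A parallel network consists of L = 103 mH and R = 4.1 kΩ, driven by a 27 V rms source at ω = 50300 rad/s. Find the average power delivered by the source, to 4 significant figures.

177.8 mW

X_L = ωL = 5181 Ω
Parallel: admittances add. Y = 1/R + 1/(jωL)
Y = (0.0002439 − j0.0001930) S
|Y| = 0.0003110 S → |Z| = 1/|Y| = 3215 Ω, ∠Z = −∠Y = 38.36°
I = V/|Z| = 8.398 mA
P = VI cos φ = 27 × 0.008398 × cos(38.36°) = 177.8 mW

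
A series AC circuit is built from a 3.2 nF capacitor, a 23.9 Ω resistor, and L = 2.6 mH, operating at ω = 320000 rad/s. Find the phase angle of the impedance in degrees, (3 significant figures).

-80.6°

X_L = ωL = 832 Ω
X_C = 1/(ωC) = 977 Ω
Net reactance X = X_L − X_C = -145 Ω
Z = 23.9 − j145 Ω
|Z| = √(23.9² + 145²) = 147 Ω
∠Z = arctan(-145/23.9) = -80.6°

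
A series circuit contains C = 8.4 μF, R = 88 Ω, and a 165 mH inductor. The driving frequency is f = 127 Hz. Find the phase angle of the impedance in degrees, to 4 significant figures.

-11.26°

ω = 2πf = 798.0 rad/s
X_L = ωL = 131.7 Ω
X_C = 1/(ωC) = 149.2 Ω
Net reactance X = X_L − X_C = -17.52 Ω
Z = 88.00 − j17.52 Ω
|Z| = √(88.00² + 17.52²) = 89.73 Ω
∠Z = arctan(-17.52/88.00) = -11.26°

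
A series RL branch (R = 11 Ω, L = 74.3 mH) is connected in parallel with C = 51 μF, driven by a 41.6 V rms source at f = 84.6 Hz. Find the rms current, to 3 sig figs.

311 mA

ω = 2πf = 531.6 rad/s
X_L = ωL = 39.5 Ω
X_C = 1/(ωC) = 36.9 Ω
Branch 1 (R+jX_L): Z₁ = 11.0 + j39.5 Ω, |Z₁| = 41.0 Ω
Branch 2 (−jX_C): Z₂ = −j36.9 Ω
Parallel: Z = Z₁Z₂/(Z₁+Z₂), |Z| = 134 Ω, ∠Z = -28.9°
I = V/|Z| = 41.6/134 = 311 mA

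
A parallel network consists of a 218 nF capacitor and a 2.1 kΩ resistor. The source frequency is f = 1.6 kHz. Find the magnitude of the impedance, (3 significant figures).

446 Ω

ω = 2πf = 10050 rad/s
X_C = 1/(ωC) = 456 Ω
Parallel: admittances add. Y = 1/R + jωC
Y = (0.000476 + j0.00219) S
|Y| = 0.00224 S → |Z| = 1/|Y| = 446 Ω, ∠Z = −∠Y = -77.7°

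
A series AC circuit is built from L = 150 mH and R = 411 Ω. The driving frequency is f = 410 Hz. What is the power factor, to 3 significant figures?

ω = 2πf = 2576 rad/s
X_L = ωL = 386 Ω
Z = 411 + j386 Ω
|Z| = √(411² + 386²) = 564 Ω
∠Z = arctan(386/411) = 43.2°
cos φ = cos(43.2°) = 0.729

0.729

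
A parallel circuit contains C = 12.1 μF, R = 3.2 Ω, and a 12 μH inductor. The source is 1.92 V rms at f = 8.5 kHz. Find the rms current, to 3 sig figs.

1.85 A

ω = 2πf = 53410 rad/s
X_L = ωL = 0.641 Ω
X_C = 1/(ωC) = 1.55 Ω
Parallel: admittances add. Y = 1/R + 1/(jωL) + jωC
Y = (0.312 − j0.914) S
|Y| = 0.966 S → |Z| = 1/|Y| = 1.04 Ω, ∠Z = −∠Y = 71.1°
I = V/|Z| = 1.92/1.04 = 1.85 A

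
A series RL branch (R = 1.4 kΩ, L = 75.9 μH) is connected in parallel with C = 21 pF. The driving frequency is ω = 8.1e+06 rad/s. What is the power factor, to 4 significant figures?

0.9882

X_L = ωL = 614.8 Ω
X_C = 1/(ωC) = 5879 Ω
Branch 1 (R+jX_L): Z₁ = 1400 + j614.8 Ω, |Z₁| = 1529 Ω
Branch 2 (−jX_C): Z₂ = −j5879 Ω
Parallel: Z = Z₁Z₂/(Z₁+Z₂), |Z| = 1650 Ω, ∠Z = 8.815°
cos φ = cos(8.815°) = 0.9882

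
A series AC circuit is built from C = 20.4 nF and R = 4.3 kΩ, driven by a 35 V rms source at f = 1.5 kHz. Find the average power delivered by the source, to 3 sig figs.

116 mW

ω = 2πf = 9425 rad/s
X_C = 1/(ωC) = 5200 Ω
Z = 4300 − j5200 Ω
|Z| = √(4300² + 5200²) = 6750 Ω
∠Z = arctan(-5200/4300) = -50.4°
I = V/|Z| = 5.19 mA
P = VI cos φ = 35 × 0.00519 × cos(-50.4°) = 116 mW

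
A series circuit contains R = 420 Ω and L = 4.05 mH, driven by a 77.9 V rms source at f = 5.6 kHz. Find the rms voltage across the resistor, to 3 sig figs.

ω = 2πf = 35190 rad/s
X_L = ωL = 143 Ω
Z = 420 + j143 Ω
|Z| = √(420² + 143²) = 444 Ω
I = V/|Z| = 176 mA
V_R = I·|Z_R| = 0.176 × 420 = 73.8 V

73.8 V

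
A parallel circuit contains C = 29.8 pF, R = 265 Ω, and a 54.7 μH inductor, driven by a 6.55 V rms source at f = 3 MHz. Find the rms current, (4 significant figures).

24.86 mA

ω = 2πf = 1.885e+07 rad/s
X_L = ωL = 1031 Ω
X_C = 1/(ωC) = 1780 Ω
Parallel: admittances add. Y = 1/R + 1/(jωL) + jωC
Y = (0.003774 − j0.0004081) S
|Y| = 0.003796 S → |Z| = 1/|Y| = 263.5 Ω, ∠Z = −∠Y = 6.173°
I = V/|Z| = 6.55/263.5 = 24.86 mA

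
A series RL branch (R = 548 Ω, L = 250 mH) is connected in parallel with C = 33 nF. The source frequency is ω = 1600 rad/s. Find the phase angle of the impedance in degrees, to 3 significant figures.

34.4°

X_L = ωL = 400 Ω
X_C = 1/(ωC) = 18900 Ω
Branch 1 (R+jX_L): Z₁ = 548 + j400 Ω, |Z₁| = 678 Ω
Branch 2 (−jX_C): Z₂ = −j18900 Ω
Parallel: Z = Z₁Z₂/(Z₁+Z₂), |Z| = 693 Ω, ∠Z = 34.4°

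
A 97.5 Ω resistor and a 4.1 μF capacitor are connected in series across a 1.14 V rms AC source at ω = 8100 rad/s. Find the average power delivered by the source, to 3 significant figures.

12.2 mW

X_C = 1/(ωC) = 30.1 Ω
Z = 97.5 − j30.1 Ω
|Z| = √(97.5² + 30.1²) = 102 Ω
∠Z = arctan(-30.1/97.5) = -17.2°
I = V/|Z| = 11.2 mA
P = VI cos φ = 1.14 × 0.0112 × cos(-17.2°) = 12.2 mW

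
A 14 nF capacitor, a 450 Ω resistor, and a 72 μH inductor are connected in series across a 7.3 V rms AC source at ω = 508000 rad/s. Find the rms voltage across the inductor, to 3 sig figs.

0.578 V

X_L = ωL = 36.6 Ω
X_C = 1/(ωC) = 141 Ω
Net reactance X = X_L − X_C = -104 Ω
Z = 450 − j104 Ω
|Z| = √(450² + 104²) = 462 Ω
I = V/|Z| = 15.8 mA
V_L = I·|Z_L| = 0.0158 × 36.6 = 0.578 V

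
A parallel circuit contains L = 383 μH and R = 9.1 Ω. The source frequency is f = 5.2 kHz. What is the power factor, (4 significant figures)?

0.8088

ω = 2πf = 32670 rad/s
X_L = ωL = 12.51 Ω
Parallel: admittances add. Y = 1/R + 1/(jωL)
Y = (0.1099 − j0.07991) S
|Y| = 0.1359 S → |Z| = 1/|Y| = 7.360 Ω, ∠Z = −∠Y = 36.02°
cos φ = cos(36.02°) = 0.8088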